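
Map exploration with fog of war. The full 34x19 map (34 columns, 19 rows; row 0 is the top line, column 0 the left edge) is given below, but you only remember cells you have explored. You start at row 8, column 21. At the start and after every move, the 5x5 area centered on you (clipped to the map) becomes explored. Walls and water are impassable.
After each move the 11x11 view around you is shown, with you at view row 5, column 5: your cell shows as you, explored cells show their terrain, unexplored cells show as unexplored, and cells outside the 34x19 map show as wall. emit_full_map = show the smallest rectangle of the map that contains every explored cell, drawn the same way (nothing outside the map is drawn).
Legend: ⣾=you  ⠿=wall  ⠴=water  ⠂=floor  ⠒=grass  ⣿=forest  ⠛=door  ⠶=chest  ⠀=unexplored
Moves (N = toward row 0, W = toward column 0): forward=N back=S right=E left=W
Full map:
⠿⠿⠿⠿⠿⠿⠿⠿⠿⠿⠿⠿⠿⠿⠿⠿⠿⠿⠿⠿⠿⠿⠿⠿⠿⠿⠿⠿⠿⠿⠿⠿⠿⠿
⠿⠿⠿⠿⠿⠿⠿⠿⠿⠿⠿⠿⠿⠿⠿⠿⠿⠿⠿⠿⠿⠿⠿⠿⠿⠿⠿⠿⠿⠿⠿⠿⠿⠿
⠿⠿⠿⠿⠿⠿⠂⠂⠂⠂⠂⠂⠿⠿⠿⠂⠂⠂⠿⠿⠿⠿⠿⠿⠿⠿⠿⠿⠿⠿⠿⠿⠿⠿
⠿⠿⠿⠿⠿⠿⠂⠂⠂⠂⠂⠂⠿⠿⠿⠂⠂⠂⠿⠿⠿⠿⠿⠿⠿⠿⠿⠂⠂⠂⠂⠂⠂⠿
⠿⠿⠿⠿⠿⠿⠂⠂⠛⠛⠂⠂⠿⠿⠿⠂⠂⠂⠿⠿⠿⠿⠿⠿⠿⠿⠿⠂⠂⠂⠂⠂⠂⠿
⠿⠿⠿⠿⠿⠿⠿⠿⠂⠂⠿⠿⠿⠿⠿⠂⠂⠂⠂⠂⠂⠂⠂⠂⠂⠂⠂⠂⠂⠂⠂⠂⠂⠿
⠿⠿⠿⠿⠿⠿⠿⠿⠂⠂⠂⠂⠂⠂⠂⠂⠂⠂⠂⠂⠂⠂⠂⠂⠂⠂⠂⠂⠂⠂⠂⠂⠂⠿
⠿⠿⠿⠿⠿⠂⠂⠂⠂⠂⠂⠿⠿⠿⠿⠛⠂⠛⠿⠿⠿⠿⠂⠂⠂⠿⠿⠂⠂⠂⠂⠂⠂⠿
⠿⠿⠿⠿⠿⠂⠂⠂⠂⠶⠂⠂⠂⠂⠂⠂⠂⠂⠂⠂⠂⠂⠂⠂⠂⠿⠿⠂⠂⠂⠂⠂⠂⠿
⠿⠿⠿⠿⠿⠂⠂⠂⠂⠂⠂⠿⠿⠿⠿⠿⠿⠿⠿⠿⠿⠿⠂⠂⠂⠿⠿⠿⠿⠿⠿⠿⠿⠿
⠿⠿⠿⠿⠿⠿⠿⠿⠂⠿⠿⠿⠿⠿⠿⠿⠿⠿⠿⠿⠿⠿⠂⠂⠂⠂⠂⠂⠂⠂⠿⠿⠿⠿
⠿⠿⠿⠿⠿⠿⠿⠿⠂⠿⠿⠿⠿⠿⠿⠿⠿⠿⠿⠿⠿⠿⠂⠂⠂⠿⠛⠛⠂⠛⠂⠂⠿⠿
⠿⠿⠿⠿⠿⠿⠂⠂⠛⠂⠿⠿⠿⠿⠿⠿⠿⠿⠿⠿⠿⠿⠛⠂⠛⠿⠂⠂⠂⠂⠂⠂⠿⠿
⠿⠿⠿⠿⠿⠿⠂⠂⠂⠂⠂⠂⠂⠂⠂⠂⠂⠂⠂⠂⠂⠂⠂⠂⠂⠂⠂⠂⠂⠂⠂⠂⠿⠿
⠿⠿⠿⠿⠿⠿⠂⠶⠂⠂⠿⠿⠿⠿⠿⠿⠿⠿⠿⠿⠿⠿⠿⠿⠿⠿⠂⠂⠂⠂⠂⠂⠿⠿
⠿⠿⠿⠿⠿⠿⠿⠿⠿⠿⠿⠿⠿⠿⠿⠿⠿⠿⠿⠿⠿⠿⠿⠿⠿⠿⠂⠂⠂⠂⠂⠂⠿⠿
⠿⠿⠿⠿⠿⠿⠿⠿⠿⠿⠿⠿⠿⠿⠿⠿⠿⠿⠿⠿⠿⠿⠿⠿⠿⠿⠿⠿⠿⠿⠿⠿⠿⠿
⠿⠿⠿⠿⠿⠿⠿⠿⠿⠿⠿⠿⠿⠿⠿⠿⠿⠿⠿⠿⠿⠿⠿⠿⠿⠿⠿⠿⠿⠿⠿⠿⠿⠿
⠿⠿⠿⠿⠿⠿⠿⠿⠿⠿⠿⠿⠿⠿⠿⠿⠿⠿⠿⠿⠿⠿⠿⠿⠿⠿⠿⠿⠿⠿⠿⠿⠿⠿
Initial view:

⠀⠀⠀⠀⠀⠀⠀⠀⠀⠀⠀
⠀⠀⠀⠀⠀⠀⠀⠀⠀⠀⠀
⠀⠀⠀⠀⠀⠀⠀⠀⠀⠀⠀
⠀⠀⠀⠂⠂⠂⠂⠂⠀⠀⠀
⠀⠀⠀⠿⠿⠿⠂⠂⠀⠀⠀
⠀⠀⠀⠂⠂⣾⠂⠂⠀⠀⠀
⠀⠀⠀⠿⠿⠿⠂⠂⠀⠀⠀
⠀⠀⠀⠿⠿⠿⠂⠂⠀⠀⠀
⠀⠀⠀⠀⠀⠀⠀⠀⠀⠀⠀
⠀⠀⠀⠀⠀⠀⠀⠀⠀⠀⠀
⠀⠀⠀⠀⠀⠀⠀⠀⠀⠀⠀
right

⠀⠀⠀⠀⠀⠀⠀⠀⠀⠀⠀
⠀⠀⠀⠀⠀⠀⠀⠀⠀⠀⠀
⠀⠀⠀⠀⠀⠀⠀⠀⠀⠀⠀
⠀⠀⠂⠂⠂⠂⠂⠂⠀⠀⠀
⠀⠀⠿⠿⠿⠂⠂⠂⠀⠀⠀
⠀⠀⠂⠂⠂⣾⠂⠂⠀⠀⠀
⠀⠀⠿⠿⠿⠂⠂⠂⠀⠀⠀
⠀⠀⠿⠿⠿⠂⠂⠂⠀⠀⠀
⠀⠀⠀⠀⠀⠀⠀⠀⠀⠀⠀
⠀⠀⠀⠀⠀⠀⠀⠀⠀⠀⠀
⠀⠀⠀⠀⠀⠀⠀⠀⠀⠀⠀

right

⠀⠀⠀⠀⠀⠀⠀⠀⠀⠀⠀
⠀⠀⠀⠀⠀⠀⠀⠀⠀⠀⠀
⠀⠀⠀⠀⠀⠀⠀⠀⠀⠀⠀
⠀⠂⠂⠂⠂⠂⠂⠂⠀⠀⠀
⠀⠿⠿⠿⠂⠂⠂⠿⠀⠀⠀
⠀⠂⠂⠂⠂⣾⠂⠿⠀⠀⠀
⠀⠿⠿⠿⠂⠂⠂⠿⠀⠀⠀
⠀⠿⠿⠿⠂⠂⠂⠂⠀⠀⠀
⠀⠀⠀⠀⠀⠀⠀⠀⠀⠀⠀
⠀⠀⠀⠀⠀⠀⠀⠀⠀⠀⠀
⠀⠀⠀⠀⠀⠀⠀⠀⠀⠀⠀

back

⠀⠀⠀⠀⠀⠀⠀⠀⠀⠀⠀
⠀⠀⠀⠀⠀⠀⠀⠀⠀⠀⠀
⠀⠂⠂⠂⠂⠂⠂⠂⠀⠀⠀
⠀⠿⠿⠿⠂⠂⠂⠿⠀⠀⠀
⠀⠂⠂⠂⠂⠂⠂⠿⠀⠀⠀
⠀⠿⠿⠿⠂⣾⠂⠿⠀⠀⠀
⠀⠿⠿⠿⠂⠂⠂⠂⠀⠀⠀
⠀⠀⠀⠿⠂⠂⠂⠿⠀⠀⠀
⠀⠀⠀⠀⠀⠀⠀⠀⠀⠀⠀
⠀⠀⠀⠀⠀⠀⠀⠀⠀⠀⠀
⠀⠀⠀⠀⠀⠀⠀⠀⠀⠀⠀

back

⠀⠀⠀⠀⠀⠀⠀⠀⠀⠀⠀
⠀⠂⠂⠂⠂⠂⠂⠂⠀⠀⠀
⠀⠿⠿⠿⠂⠂⠂⠿⠀⠀⠀
⠀⠂⠂⠂⠂⠂⠂⠿⠀⠀⠀
⠀⠿⠿⠿⠂⠂⠂⠿⠀⠀⠀
⠀⠿⠿⠿⠂⣾⠂⠂⠀⠀⠀
⠀⠀⠀⠿⠂⠂⠂⠿⠀⠀⠀
⠀⠀⠀⠿⠛⠂⠛⠿⠀⠀⠀
⠀⠀⠀⠀⠀⠀⠀⠀⠀⠀⠀
⠀⠀⠀⠀⠀⠀⠀⠀⠀⠀⠀
⠀⠀⠀⠀⠀⠀⠀⠀⠀⠀⠀

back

⠀⠂⠂⠂⠂⠂⠂⠂⠀⠀⠀
⠀⠿⠿⠿⠂⠂⠂⠿⠀⠀⠀
⠀⠂⠂⠂⠂⠂⠂⠿⠀⠀⠀
⠀⠿⠿⠿⠂⠂⠂⠿⠀⠀⠀
⠀⠿⠿⠿⠂⠂⠂⠂⠀⠀⠀
⠀⠀⠀⠿⠂⣾⠂⠿⠀⠀⠀
⠀⠀⠀⠿⠛⠂⠛⠿⠀⠀⠀
⠀⠀⠀⠂⠂⠂⠂⠂⠀⠀⠀
⠀⠀⠀⠀⠀⠀⠀⠀⠀⠀⠀
⠀⠀⠀⠀⠀⠀⠀⠀⠀⠀⠀
⠀⠀⠀⠀⠀⠀⠀⠀⠀⠀⠀

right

⠂⠂⠂⠂⠂⠂⠂⠀⠀⠀⠀
⠿⠿⠿⠂⠂⠂⠿⠀⠀⠀⠀
⠂⠂⠂⠂⠂⠂⠿⠀⠀⠀⠀
⠿⠿⠿⠂⠂⠂⠿⠿⠀⠀⠀
⠿⠿⠿⠂⠂⠂⠂⠂⠀⠀⠀
⠀⠀⠿⠂⠂⣾⠿⠛⠀⠀⠀
⠀⠀⠿⠛⠂⠛⠿⠂⠀⠀⠀
⠀⠀⠂⠂⠂⠂⠂⠂⠀⠀⠀
⠀⠀⠀⠀⠀⠀⠀⠀⠀⠀⠀
⠀⠀⠀⠀⠀⠀⠀⠀⠀⠀⠀
⠀⠀⠀⠀⠀⠀⠀⠀⠀⠀⠀

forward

⠀⠀⠀⠀⠀⠀⠀⠀⠀⠀⠀
⠂⠂⠂⠂⠂⠂⠂⠀⠀⠀⠀
⠿⠿⠿⠂⠂⠂⠿⠀⠀⠀⠀
⠂⠂⠂⠂⠂⠂⠿⠿⠀⠀⠀
⠿⠿⠿⠂⠂⠂⠿⠿⠀⠀⠀
⠿⠿⠿⠂⠂⣾⠂⠂⠀⠀⠀
⠀⠀⠿⠂⠂⠂⠿⠛⠀⠀⠀
⠀⠀⠿⠛⠂⠛⠿⠂⠀⠀⠀
⠀⠀⠂⠂⠂⠂⠂⠂⠀⠀⠀
⠀⠀⠀⠀⠀⠀⠀⠀⠀⠀⠀
⠀⠀⠀⠀⠀⠀⠀⠀⠀⠀⠀

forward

⠀⠀⠀⠀⠀⠀⠀⠀⠀⠀⠀
⠀⠀⠀⠀⠀⠀⠀⠀⠀⠀⠀
⠂⠂⠂⠂⠂⠂⠂⠀⠀⠀⠀
⠿⠿⠿⠂⠂⠂⠿⠿⠀⠀⠀
⠂⠂⠂⠂⠂⠂⠿⠿⠀⠀⠀
⠿⠿⠿⠂⠂⣾⠿⠿⠀⠀⠀
⠿⠿⠿⠂⠂⠂⠂⠂⠀⠀⠀
⠀⠀⠿⠂⠂⠂⠿⠛⠀⠀⠀
⠀⠀⠿⠛⠂⠛⠿⠂⠀⠀⠀
⠀⠀⠂⠂⠂⠂⠂⠂⠀⠀⠀
⠀⠀⠀⠀⠀⠀⠀⠀⠀⠀⠀

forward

⠀⠀⠀⠀⠀⠀⠀⠀⠀⠀⠀
⠀⠀⠀⠀⠀⠀⠀⠀⠀⠀⠀
⠀⠀⠀⠀⠀⠀⠀⠀⠀⠀⠀
⠂⠂⠂⠂⠂⠂⠂⠂⠀⠀⠀
⠿⠿⠿⠂⠂⠂⠿⠿⠀⠀⠀
⠂⠂⠂⠂⠂⣾⠿⠿⠀⠀⠀
⠿⠿⠿⠂⠂⠂⠿⠿⠀⠀⠀
⠿⠿⠿⠂⠂⠂⠂⠂⠀⠀⠀
⠀⠀⠿⠂⠂⠂⠿⠛⠀⠀⠀
⠀⠀⠿⠛⠂⠛⠿⠂⠀⠀⠀
⠀⠀⠂⠂⠂⠂⠂⠂⠀⠀⠀

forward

⠀⠀⠀⠀⠀⠀⠀⠀⠀⠀⠀
⠀⠀⠀⠀⠀⠀⠀⠀⠀⠀⠀
⠀⠀⠀⠀⠀⠀⠀⠀⠀⠀⠀
⠀⠀⠀⠂⠂⠂⠂⠂⠀⠀⠀
⠂⠂⠂⠂⠂⠂⠂⠂⠀⠀⠀
⠿⠿⠿⠂⠂⣾⠿⠿⠀⠀⠀
⠂⠂⠂⠂⠂⠂⠿⠿⠀⠀⠀
⠿⠿⠿⠂⠂⠂⠿⠿⠀⠀⠀
⠿⠿⠿⠂⠂⠂⠂⠂⠀⠀⠀
⠀⠀⠿⠂⠂⠂⠿⠛⠀⠀⠀
⠀⠀⠿⠛⠂⠛⠿⠂⠀⠀⠀

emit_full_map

⠀⠀⠀⠂⠂⠂⠂⠂
⠂⠂⠂⠂⠂⠂⠂⠂
⠿⠿⠿⠂⠂⣾⠿⠿
⠂⠂⠂⠂⠂⠂⠿⠿
⠿⠿⠿⠂⠂⠂⠿⠿
⠿⠿⠿⠂⠂⠂⠂⠂
⠀⠀⠿⠂⠂⠂⠿⠛
⠀⠀⠿⠛⠂⠛⠿⠂
⠀⠀⠂⠂⠂⠂⠂⠂

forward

⠀⠀⠀⠀⠀⠀⠀⠀⠀⠀⠀
⠀⠀⠀⠀⠀⠀⠀⠀⠀⠀⠀
⠀⠀⠀⠀⠀⠀⠀⠀⠀⠀⠀
⠀⠀⠀⠿⠿⠿⠿⠿⠀⠀⠀
⠀⠀⠀⠂⠂⠂⠂⠂⠀⠀⠀
⠂⠂⠂⠂⠂⣾⠂⠂⠀⠀⠀
⠿⠿⠿⠂⠂⠂⠿⠿⠀⠀⠀
⠂⠂⠂⠂⠂⠂⠿⠿⠀⠀⠀
⠿⠿⠿⠂⠂⠂⠿⠿⠀⠀⠀
⠿⠿⠿⠂⠂⠂⠂⠂⠀⠀⠀
⠀⠀⠿⠂⠂⠂⠿⠛⠀⠀⠀

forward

⠀⠀⠀⠀⠀⠀⠀⠀⠀⠀⠀
⠀⠀⠀⠀⠀⠀⠀⠀⠀⠀⠀
⠀⠀⠀⠀⠀⠀⠀⠀⠀⠀⠀
⠀⠀⠀⠿⠿⠿⠿⠿⠀⠀⠀
⠀⠀⠀⠿⠿⠿⠿⠿⠀⠀⠀
⠀⠀⠀⠂⠂⣾⠂⠂⠀⠀⠀
⠂⠂⠂⠂⠂⠂⠂⠂⠀⠀⠀
⠿⠿⠿⠂⠂⠂⠿⠿⠀⠀⠀
⠂⠂⠂⠂⠂⠂⠿⠿⠀⠀⠀
⠿⠿⠿⠂⠂⠂⠿⠿⠀⠀⠀
⠿⠿⠿⠂⠂⠂⠂⠂⠀⠀⠀

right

⠀⠀⠀⠀⠀⠀⠀⠀⠀⠀⠀
⠀⠀⠀⠀⠀⠀⠀⠀⠀⠀⠀
⠀⠀⠀⠀⠀⠀⠀⠀⠀⠀⠀
⠀⠀⠿⠿⠿⠿⠿⠂⠀⠀⠀
⠀⠀⠿⠿⠿⠿⠿⠂⠀⠀⠀
⠀⠀⠂⠂⠂⣾⠂⠂⠀⠀⠀
⠂⠂⠂⠂⠂⠂⠂⠂⠀⠀⠀
⠿⠿⠂⠂⠂⠿⠿⠂⠀⠀⠀
⠂⠂⠂⠂⠂⠿⠿⠀⠀⠀⠀
⠿⠿⠂⠂⠂⠿⠿⠀⠀⠀⠀
⠿⠿⠂⠂⠂⠂⠂⠀⠀⠀⠀

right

⠀⠀⠀⠀⠀⠀⠀⠀⠀⠀⠀
⠀⠀⠀⠀⠀⠀⠀⠀⠀⠀⠀
⠀⠀⠀⠀⠀⠀⠀⠀⠀⠀⠀
⠀⠿⠿⠿⠿⠿⠂⠂⠀⠀⠀
⠀⠿⠿⠿⠿⠿⠂⠂⠀⠀⠀
⠀⠂⠂⠂⠂⣾⠂⠂⠀⠀⠀
⠂⠂⠂⠂⠂⠂⠂⠂⠀⠀⠀
⠿⠂⠂⠂⠿⠿⠂⠂⠀⠀⠀
⠂⠂⠂⠂⠿⠿⠀⠀⠀⠀⠀
⠿⠂⠂⠂⠿⠿⠀⠀⠀⠀⠀
⠿⠂⠂⠂⠂⠂⠀⠀⠀⠀⠀

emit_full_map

⠀⠀⠀⠿⠿⠿⠿⠿⠂⠂
⠀⠀⠀⠿⠿⠿⠿⠿⠂⠂
⠀⠀⠀⠂⠂⠂⠂⣾⠂⠂
⠂⠂⠂⠂⠂⠂⠂⠂⠂⠂
⠿⠿⠿⠂⠂⠂⠿⠿⠂⠂
⠂⠂⠂⠂⠂⠂⠿⠿⠀⠀
⠿⠿⠿⠂⠂⠂⠿⠿⠀⠀
⠿⠿⠿⠂⠂⠂⠂⠂⠀⠀
⠀⠀⠿⠂⠂⠂⠿⠛⠀⠀
⠀⠀⠿⠛⠂⠛⠿⠂⠀⠀
⠀⠀⠂⠂⠂⠂⠂⠂⠀⠀

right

⠀⠀⠀⠀⠀⠀⠀⠀⠀⠀⠀
⠀⠀⠀⠀⠀⠀⠀⠀⠀⠀⠀
⠀⠀⠀⠀⠀⠀⠀⠀⠀⠀⠀
⠿⠿⠿⠿⠿⠂⠂⠂⠀⠀⠀
⠿⠿⠿⠿⠿⠂⠂⠂⠀⠀⠀
⠂⠂⠂⠂⠂⣾⠂⠂⠀⠀⠀
⠂⠂⠂⠂⠂⠂⠂⠂⠀⠀⠀
⠂⠂⠂⠿⠿⠂⠂⠂⠀⠀⠀
⠂⠂⠂⠿⠿⠀⠀⠀⠀⠀⠀
⠂⠂⠂⠿⠿⠀⠀⠀⠀⠀⠀
⠂⠂⠂⠂⠂⠀⠀⠀⠀⠀⠀

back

⠀⠀⠀⠀⠀⠀⠀⠀⠀⠀⠀
⠀⠀⠀⠀⠀⠀⠀⠀⠀⠀⠀
⠿⠿⠿⠿⠿⠂⠂⠂⠀⠀⠀
⠿⠿⠿⠿⠿⠂⠂⠂⠀⠀⠀
⠂⠂⠂⠂⠂⠂⠂⠂⠀⠀⠀
⠂⠂⠂⠂⠂⣾⠂⠂⠀⠀⠀
⠂⠂⠂⠿⠿⠂⠂⠂⠀⠀⠀
⠂⠂⠂⠿⠿⠂⠂⠂⠀⠀⠀
⠂⠂⠂⠿⠿⠀⠀⠀⠀⠀⠀
⠂⠂⠂⠂⠂⠀⠀⠀⠀⠀⠀
⠂⠂⠂⠿⠛⠀⠀⠀⠀⠀⠀

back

⠀⠀⠀⠀⠀⠀⠀⠀⠀⠀⠀
⠿⠿⠿⠿⠿⠂⠂⠂⠀⠀⠀
⠿⠿⠿⠿⠿⠂⠂⠂⠀⠀⠀
⠂⠂⠂⠂⠂⠂⠂⠂⠀⠀⠀
⠂⠂⠂⠂⠂⠂⠂⠂⠀⠀⠀
⠂⠂⠂⠿⠿⣾⠂⠂⠀⠀⠀
⠂⠂⠂⠿⠿⠂⠂⠂⠀⠀⠀
⠂⠂⠂⠿⠿⠿⠿⠿⠀⠀⠀
⠂⠂⠂⠂⠂⠀⠀⠀⠀⠀⠀
⠂⠂⠂⠿⠛⠀⠀⠀⠀⠀⠀
⠛⠂⠛⠿⠂⠀⠀⠀⠀⠀⠀

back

⠿⠿⠿⠿⠿⠂⠂⠂⠀⠀⠀
⠿⠿⠿⠿⠿⠂⠂⠂⠀⠀⠀
⠂⠂⠂⠂⠂⠂⠂⠂⠀⠀⠀
⠂⠂⠂⠂⠂⠂⠂⠂⠀⠀⠀
⠂⠂⠂⠿⠿⠂⠂⠂⠀⠀⠀
⠂⠂⠂⠿⠿⣾⠂⠂⠀⠀⠀
⠂⠂⠂⠿⠿⠿⠿⠿⠀⠀⠀
⠂⠂⠂⠂⠂⠂⠂⠂⠀⠀⠀
⠂⠂⠂⠿⠛⠀⠀⠀⠀⠀⠀
⠛⠂⠛⠿⠂⠀⠀⠀⠀⠀⠀
⠂⠂⠂⠂⠂⠀⠀⠀⠀⠀⠀

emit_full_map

⠀⠀⠀⠿⠿⠿⠿⠿⠂⠂⠂
⠀⠀⠀⠿⠿⠿⠿⠿⠂⠂⠂
⠀⠀⠀⠂⠂⠂⠂⠂⠂⠂⠂
⠂⠂⠂⠂⠂⠂⠂⠂⠂⠂⠂
⠿⠿⠿⠂⠂⠂⠿⠿⠂⠂⠂
⠂⠂⠂⠂⠂⠂⠿⠿⣾⠂⠂
⠿⠿⠿⠂⠂⠂⠿⠿⠿⠿⠿
⠿⠿⠿⠂⠂⠂⠂⠂⠂⠂⠂
⠀⠀⠿⠂⠂⠂⠿⠛⠀⠀⠀
⠀⠀⠿⠛⠂⠛⠿⠂⠀⠀⠀
⠀⠀⠂⠂⠂⠂⠂⠂⠀⠀⠀

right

⠿⠿⠿⠿⠂⠂⠂⠀⠀⠀⠀
⠿⠿⠿⠿⠂⠂⠂⠀⠀⠀⠀
⠂⠂⠂⠂⠂⠂⠂⠀⠀⠀⠀
⠂⠂⠂⠂⠂⠂⠂⠂⠀⠀⠀
⠂⠂⠿⠿⠂⠂⠂⠂⠀⠀⠀
⠂⠂⠿⠿⠂⣾⠂⠂⠀⠀⠀
⠂⠂⠿⠿⠿⠿⠿⠿⠀⠀⠀
⠂⠂⠂⠂⠂⠂⠂⠿⠀⠀⠀
⠂⠂⠿⠛⠀⠀⠀⠀⠀⠀⠀
⠂⠛⠿⠂⠀⠀⠀⠀⠀⠀⠀
⠂⠂⠂⠂⠀⠀⠀⠀⠀⠀⠀

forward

⠀⠀⠀⠀⠀⠀⠀⠀⠀⠀⠀
⠿⠿⠿⠿⠂⠂⠂⠀⠀⠀⠀
⠿⠿⠿⠿⠂⠂⠂⠀⠀⠀⠀
⠂⠂⠂⠂⠂⠂⠂⠂⠀⠀⠀
⠂⠂⠂⠂⠂⠂⠂⠂⠀⠀⠀
⠂⠂⠿⠿⠂⣾⠂⠂⠀⠀⠀
⠂⠂⠿⠿⠂⠂⠂⠂⠀⠀⠀
⠂⠂⠿⠿⠿⠿⠿⠿⠀⠀⠀
⠂⠂⠂⠂⠂⠂⠂⠿⠀⠀⠀
⠂⠂⠿⠛⠀⠀⠀⠀⠀⠀⠀
⠂⠛⠿⠂⠀⠀⠀⠀⠀⠀⠀

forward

⠀⠀⠀⠀⠀⠀⠀⠀⠀⠀⠀
⠀⠀⠀⠀⠀⠀⠀⠀⠀⠀⠀
⠿⠿⠿⠿⠂⠂⠂⠀⠀⠀⠀
⠿⠿⠿⠿⠂⠂⠂⠂⠀⠀⠀
⠂⠂⠂⠂⠂⠂⠂⠂⠀⠀⠀
⠂⠂⠂⠂⠂⣾⠂⠂⠀⠀⠀
⠂⠂⠿⠿⠂⠂⠂⠂⠀⠀⠀
⠂⠂⠿⠿⠂⠂⠂⠂⠀⠀⠀
⠂⠂⠿⠿⠿⠿⠿⠿⠀⠀⠀
⠂⠂⠂⠂⠂⠂⠂⠿⠀⠀⠀
⠂⠂⠿⠛⠀⠀⠀⠀⠀⠀⠀

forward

⠀⠀⠀⠀⠀⠀⠀⠀⠀⠀⠀
⠀⠀⠀⠀⠀⠀⠀⠀⠀⠀⠀
⠀⠀⠀⠀⠀⠀⠀⠀⠀⠀⠀
⠿⠿⠿⠿⠂⠂⠂⠂⠀⠀⠀
⠿⠿⠿⠿⠂⠂⠂⠂⠀⠀⠀
⠂⠂⠂⠂⠂⣾⠂⠂⠀⠀⠀
⠂⠂⠂⠂⠂⠂⠂⠂⠀⠀⠀
⠂⠂⠿⠿⠂⠂⠂⠂⠀⠀⠀
⠂⠂⠿⠿⠂⠂⠂⠂⠀⠀⠀
⠂⠂⠿⠿⠿⠿⠿⠿⠀⠀⠀
⠂⠂⠂⠂⠂⠂⠂⠿⠀⠀⠀

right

⠀⠀⠀⠀⠀⠀⠀⠀⠀⠀⠿
⠀⠀⠀⠀⠀⠀⠀⠀⠀⠀⠿
⠀⠀⠀⠀⠀⠀⠀⠀⠀⠀⠿
⠿⠿⠿⠂⠂⠂⠂⠂⠀⠀⠿
⠿⠿⠿⠂⠂⠂⠂⠂⠀⠀⠿
⠂⠂⠂⠂⠂⣾⠂⠂⠀⠀⠿
⠂⠂⠂⠂⠂⠂⠂⠂⠀⠀⠿
⠂⠿⠿⠂⠂⠂⠂⠂⠀⠀⠿
⠂⠿⠿⠂⠂⠂⠂⠀⠀⠀⠿
⠂⠿⠿⠿⠿⠿⠿⠀⠀⠀⠿
⠂⠂⠂⠂⠂⠂⠿⠀⠀⠀⠿

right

⠀⠀⠀⠀⠀⠀⠀⠀⠀⠿⠿
⠀⠀⠀⠀⠀⠀⠀⠀⠀⠿⠿
⠀⠀⠀⠀⠀⠀⠀⠀⠀⠿⠿
⠿⠿⠂⠂⠂⠂⠂⠂⠀⠿⠿
⠿⠿⠂⠂⠂⠂⠂⠂⠀⠿⠿
⠂⠂⠂⠂⠂⣾⠂⠂⠀⠿⠿
⠂⠂⠂⠂⠂⠂⠂⠂⠀⠿⠿
⠿⠿⠂⠂⠂⠂⠂⠂⠀⠿⠿
⠿⠿⠂⠂⠂⠂⠀⠀⠀⠿⠿
⠿⠿⠿⠿⠿⠿⠀⠀⠀⠿⠿
⠂⠂⠂⠂⠂⠿⠀⠀⠀⠿⠿

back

⠀⠀⠀⠀⠀⠀⠀⠀⠀⠿⠿
⠀⠀⠀⠀⠀⠀⠀⠀⠀⠿⠿
⠿⠿⠂⠂⠂⠂⠂⠂⠀⠿⠿
⠿⠿⠂⠂⠂⠂⠂⠂⠀⠿⠿
⠂⠂⠂⠂⠂⠂⠂⠂⠀⠿⠿
⠂⠂⠂⠂⠂⣾⠂⠂⠀⠿⠿
⠿⠿⠂⠂⠂⠂⠂⠂⠀⠿⠿
⠿⠿⠂⠂⠂⠂⠂⠂⠀⠿⠿
⠿⠿⠿⠿⠿⠿⠀⠀⠀⠿⠿
⠂⠂⠂⠂⠂⠿⠀⠀⠀⠿⠿
⠿⠛⠀⠀⠀⠀⠀⠀⠀⠿⠿

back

⠀⠀⠀⠀⠀⠀⠀⠀⠀⠿⠿
⠿⠿⠂⠂⠂⠂⠂⠂⠀⠿⠿
⠿⠿⠂⠂⠂⠂⠂⠂⠀⠿⠿
⠂⠂⠂⠂⠂⠂⠂⠂⠀⠿⠿
⠂⠂⠂⠂⠂⠂⠂⠂⠀⠿⠿
⠿⠿⠂⠂⠂⣾⠂⠂⠀⠿⠿
⠿⠿⠂⠂⠂⠂⠂⠂⠀⠿⠿
⠿⠿⠿⠿⠿⠿⠿⠿⠀⠿⠿
⠂⠂⠂⠂⠂⠿⠀⠀⠀⠿⠿
⠿⠛⠀⠀⠀⠀⠀⠀⠀⠿⠿
⠿⠂⠀⠀⠀⠀⠀⠀⠀⠿⠿

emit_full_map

⠀⠀⠀⠿⠿⠿⠿⠿⠂⠂⠂⠂⠂⠂
⠀⠀⠀⠿⠿⠿⠿⠿⠂⠂⠂⠂⠂⠂
⠀⠀⠀⠂⠂⠂⠂⠂⠂⠂⠂⠂⠂⠂
⠂⠂⠂⠂⠂⠂⠂⠂⠂⠂⠂⠂⠂⠂
⠿⠿⠿⠂⠂⠂⠿⠿⠂⠂⠂⣾⠂⠂
⠂⠂⠂⠂⠂⠂⠿⠿⠂⠂⠂⠂⠂⠂
⠿⠿⠿⠂⠂⠂⠿⠿⠿⠿⠿⠿⠿⠿
⠿⠿⠿⠂⠂⠂⠂⠂⠂⠂⠂⠿⠀⠀
⠀⠀⠿⠂⠂⠂⠿⠛⠀⠀⠀⠀⠀⠀
⠀⠀⠿⠛⠂⠛⠿⠂⠀⠀⠀⠀⠀⠀
⠀⠀⠂⠂⠂⠂⠂⠂⠀⠀⠀⠀⠀⠀

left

⠀⠀⠀⠀⠀⠀⠀⠀⠀⠀⠿
⠿⠿⠿⠂⠂⠂⠂⠂⠂⠀⠿
⠿⠿⠿⠂⠂⠂⠂⠂⠂⠀⠿
⠂⠂⠂⠂⠂⠂⠂⠂⠂⠀⠿
⠂⠂⠂⠂⠂⠂⠂⠂⠂⠀⠿
⠂⠿⠿⠂⠂⣾⠂⠂⠂⠀⠿
⠂⠿⠿⠂⠂⠂⠂⠂⠂⠀⠿
⠂⠿⠿⠿⠿⠿⠿⠿⠿⠀⠿
⠂⠂⠂⠂⠂⠂⠿⠀⠀⠀⠿
⠂⠿⠛⠀⠀⠀⠀⠀⠀⠀⠿
⠛⠿⠂⠀⠀⠀⠀⠀⠀⠀⠿

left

⠀⠀⠀⠀⠀⠀⠀⠀⠀⠀⠀
⠿⠿⠿⠿⠂⠂⠂⠂⠂⠂⠀
⠿⠿⠿⠿⠂⠂⠂⠂⠂⠂⠀
⠂⠂⠂⠂⠂⠂⠂⠂⠂⠂⠀
⠂⠂⠂⠂⠂⠂⠂⠂⠂⠂⠀
⠂⠂⠿⠿⠂⣾⠂⠂⠂⠂⠀
⠂⠂⠿⠿⠂⠂⠂⠂⠂⠂⠀
⠂⠂⠿⠿⠿⠿⠿⠿⠿⠿⠀
⠂⠂⠂⠂⠂⠂⠂⠿⠀⠀⠀
⠂⠂⠿⠛⠀⠀⠀⠀⠀⠀⠀
⠂⠛⠿⠂⠀⠀⠀⠀⠀⠀⠀

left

⠀⠀⠀⠀⠀⠀⠀⠀⠀⠀⠀
⠿⠿⠿⠿⠿⠂⠂⠂⠂⠂⠂
⠿⠿⠿⠿⠿⠂⠂⠂⠂⠂⠂
⠂⠂⠂⠂⠂⠂⠂⠂⠂⠂⠂
⠂⠂⠂⠂⠂⠂⠂⠂⠂⠂⠂
⠂⠂⠂⠿⠿⣾⠂⠂⠂⠂⠂
⠂⠂⠂⠿⠿⠂⠂⠂⠂⠂⠂
⠂⠂⠂⠿⠿⠿⠿⠿⠿⠿⠿
⠂⠂⠂⠂⠂⠂⠂⠂⠿⠀⠀
⠂⠂⠂⠿⠛⠀⠀⠀⠀⠀⠀
⠛⠂⠛⠿⠂⠀⠀⠀⠀⠀⠀

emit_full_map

⠀⠀⠀⠿⠿⠿⠿⠿⠂⠂⠂⠂⠂⠂
⠀⠀⠀⠿⠿⠿⠿⠿⠂⠂⠂⠂⠂⠂
⠀⠀⠀⠂⠂⠂⠂⠂⠂⠂⠂⠂⠂⠂
⠂⠂⠂⠂⠂⠂⠂⠂⠂⠂⠂⠂⠂⠂
⠿⠿⠿⠂⠂⠂⠿⠿⣾⠂⠂⠂⠂⠂
⠂⠂⠂⠂⠂⠂⠿⠿⠂⠂⠂⠂⠂⠂
⠿⠿⠿⠂⠂⠂⠿⠿⠿⠿⠿⠿⠿⠿
⠿⠿⠿⠂⠂⠂⠂⠂⠂⠂⠂⠿⠀⠀
⠀⠀⠿⠂⠂⠂⠿⠛⠀⠀⠀⠀⠀⠀
⠀⠀⠿⠛⠂⠛⠿⠂⠀⠀⠀⠀⠀⠀
⠀⠀⠂⠂⠂⠂⠂⠂⠀⠀⠀⠀⠀⠀


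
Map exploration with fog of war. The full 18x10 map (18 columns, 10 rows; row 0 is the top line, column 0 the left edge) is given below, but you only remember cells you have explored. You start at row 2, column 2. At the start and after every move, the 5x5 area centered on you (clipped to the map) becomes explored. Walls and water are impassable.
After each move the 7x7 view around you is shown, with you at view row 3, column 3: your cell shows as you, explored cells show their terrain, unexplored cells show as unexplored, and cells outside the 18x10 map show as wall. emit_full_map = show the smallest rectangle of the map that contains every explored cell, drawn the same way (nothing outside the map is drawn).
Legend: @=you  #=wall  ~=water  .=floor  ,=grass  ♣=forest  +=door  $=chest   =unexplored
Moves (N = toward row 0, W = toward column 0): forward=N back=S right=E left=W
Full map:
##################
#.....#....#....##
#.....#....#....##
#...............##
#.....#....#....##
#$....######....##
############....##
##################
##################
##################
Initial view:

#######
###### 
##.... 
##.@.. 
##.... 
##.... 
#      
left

#######
#######
###....
###@...
###....
###....
##     

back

#######
###....
###....
###@...
###....
###$.. 
##     

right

###### 
##.... 
##.... 
##.@.. 
##.... 
##$... 
#      

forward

#######
###### 
##.... 
##.@.. 
##.... 
##.... 
##$... 

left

#######
#######
###....
###@...
###....
###....
###$...

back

#######
###....
###....
###@...
###....
###$...
##     

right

###### 
##.... 
##.... 
##.@.. 
##.... 
##$... 
#      

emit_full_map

#####
#....
#....
#.@..
#....
#$...


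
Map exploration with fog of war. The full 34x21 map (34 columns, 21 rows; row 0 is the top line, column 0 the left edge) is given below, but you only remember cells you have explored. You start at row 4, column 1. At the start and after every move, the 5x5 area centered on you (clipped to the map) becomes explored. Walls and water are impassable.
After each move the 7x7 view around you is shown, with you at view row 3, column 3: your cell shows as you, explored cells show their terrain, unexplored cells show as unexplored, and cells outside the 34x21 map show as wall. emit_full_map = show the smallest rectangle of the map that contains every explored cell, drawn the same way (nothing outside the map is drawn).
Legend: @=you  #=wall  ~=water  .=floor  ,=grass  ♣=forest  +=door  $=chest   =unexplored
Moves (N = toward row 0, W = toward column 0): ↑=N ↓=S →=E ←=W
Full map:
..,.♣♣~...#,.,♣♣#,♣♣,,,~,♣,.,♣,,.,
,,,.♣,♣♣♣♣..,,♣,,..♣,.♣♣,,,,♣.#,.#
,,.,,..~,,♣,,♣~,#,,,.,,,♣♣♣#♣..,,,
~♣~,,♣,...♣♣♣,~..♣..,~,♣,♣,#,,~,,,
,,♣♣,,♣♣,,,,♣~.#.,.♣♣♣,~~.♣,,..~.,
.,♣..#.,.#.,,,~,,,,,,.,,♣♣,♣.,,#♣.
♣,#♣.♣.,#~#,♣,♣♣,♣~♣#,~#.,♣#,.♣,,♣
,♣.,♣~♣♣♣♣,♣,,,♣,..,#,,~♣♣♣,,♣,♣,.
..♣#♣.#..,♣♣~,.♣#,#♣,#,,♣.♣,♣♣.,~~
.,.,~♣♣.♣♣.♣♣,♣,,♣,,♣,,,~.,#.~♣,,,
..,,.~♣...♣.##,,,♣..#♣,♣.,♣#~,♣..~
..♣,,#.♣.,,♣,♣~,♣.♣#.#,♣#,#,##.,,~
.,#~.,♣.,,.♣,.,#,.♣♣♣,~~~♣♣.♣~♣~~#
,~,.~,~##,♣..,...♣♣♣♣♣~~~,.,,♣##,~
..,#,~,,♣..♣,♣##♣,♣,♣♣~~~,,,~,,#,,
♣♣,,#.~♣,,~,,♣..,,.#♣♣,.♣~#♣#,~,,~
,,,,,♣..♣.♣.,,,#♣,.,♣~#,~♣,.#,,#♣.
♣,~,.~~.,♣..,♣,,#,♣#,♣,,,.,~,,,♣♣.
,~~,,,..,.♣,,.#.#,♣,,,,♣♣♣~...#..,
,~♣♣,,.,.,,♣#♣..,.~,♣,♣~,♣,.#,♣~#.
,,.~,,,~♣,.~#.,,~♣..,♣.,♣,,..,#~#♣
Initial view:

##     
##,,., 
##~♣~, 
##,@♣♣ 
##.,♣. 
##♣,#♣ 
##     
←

###    
###,,.,
###~♣~,
###@,♣♣
###.,♣.
###♣,#♣
###    

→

##     
##,,., 
##~♣~, 
##,@♣♣ 
##.,♣. 
##♣,#♣ 
##     

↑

##     
##,,,. 
##,,., 
##~@~, 
##,,♣♣ 
##.,♣. 
##♣,#♣ 

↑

#######
##..,. 
##,,,. 
##,@., 
##~♣~, 
##,,♣♣ 
##.,♣. 

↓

##..,. 
##,,,. 
##,,., 
##~@~, 
##,,♣♣ 
##.,♣. 
##♣,#♣ 

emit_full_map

..,.
,,,.
,,.,
~@~,
,,♣♣
.,♣.
♣,#♣

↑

#######
##..,. 
##,,,. 
##,@., 
##~♣~, 
##,,♣♣ 
##.,♣. 

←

#######
###..,.
###,,,.
###@,.,
###~♣~,
###,,♣♣
###.,♣.


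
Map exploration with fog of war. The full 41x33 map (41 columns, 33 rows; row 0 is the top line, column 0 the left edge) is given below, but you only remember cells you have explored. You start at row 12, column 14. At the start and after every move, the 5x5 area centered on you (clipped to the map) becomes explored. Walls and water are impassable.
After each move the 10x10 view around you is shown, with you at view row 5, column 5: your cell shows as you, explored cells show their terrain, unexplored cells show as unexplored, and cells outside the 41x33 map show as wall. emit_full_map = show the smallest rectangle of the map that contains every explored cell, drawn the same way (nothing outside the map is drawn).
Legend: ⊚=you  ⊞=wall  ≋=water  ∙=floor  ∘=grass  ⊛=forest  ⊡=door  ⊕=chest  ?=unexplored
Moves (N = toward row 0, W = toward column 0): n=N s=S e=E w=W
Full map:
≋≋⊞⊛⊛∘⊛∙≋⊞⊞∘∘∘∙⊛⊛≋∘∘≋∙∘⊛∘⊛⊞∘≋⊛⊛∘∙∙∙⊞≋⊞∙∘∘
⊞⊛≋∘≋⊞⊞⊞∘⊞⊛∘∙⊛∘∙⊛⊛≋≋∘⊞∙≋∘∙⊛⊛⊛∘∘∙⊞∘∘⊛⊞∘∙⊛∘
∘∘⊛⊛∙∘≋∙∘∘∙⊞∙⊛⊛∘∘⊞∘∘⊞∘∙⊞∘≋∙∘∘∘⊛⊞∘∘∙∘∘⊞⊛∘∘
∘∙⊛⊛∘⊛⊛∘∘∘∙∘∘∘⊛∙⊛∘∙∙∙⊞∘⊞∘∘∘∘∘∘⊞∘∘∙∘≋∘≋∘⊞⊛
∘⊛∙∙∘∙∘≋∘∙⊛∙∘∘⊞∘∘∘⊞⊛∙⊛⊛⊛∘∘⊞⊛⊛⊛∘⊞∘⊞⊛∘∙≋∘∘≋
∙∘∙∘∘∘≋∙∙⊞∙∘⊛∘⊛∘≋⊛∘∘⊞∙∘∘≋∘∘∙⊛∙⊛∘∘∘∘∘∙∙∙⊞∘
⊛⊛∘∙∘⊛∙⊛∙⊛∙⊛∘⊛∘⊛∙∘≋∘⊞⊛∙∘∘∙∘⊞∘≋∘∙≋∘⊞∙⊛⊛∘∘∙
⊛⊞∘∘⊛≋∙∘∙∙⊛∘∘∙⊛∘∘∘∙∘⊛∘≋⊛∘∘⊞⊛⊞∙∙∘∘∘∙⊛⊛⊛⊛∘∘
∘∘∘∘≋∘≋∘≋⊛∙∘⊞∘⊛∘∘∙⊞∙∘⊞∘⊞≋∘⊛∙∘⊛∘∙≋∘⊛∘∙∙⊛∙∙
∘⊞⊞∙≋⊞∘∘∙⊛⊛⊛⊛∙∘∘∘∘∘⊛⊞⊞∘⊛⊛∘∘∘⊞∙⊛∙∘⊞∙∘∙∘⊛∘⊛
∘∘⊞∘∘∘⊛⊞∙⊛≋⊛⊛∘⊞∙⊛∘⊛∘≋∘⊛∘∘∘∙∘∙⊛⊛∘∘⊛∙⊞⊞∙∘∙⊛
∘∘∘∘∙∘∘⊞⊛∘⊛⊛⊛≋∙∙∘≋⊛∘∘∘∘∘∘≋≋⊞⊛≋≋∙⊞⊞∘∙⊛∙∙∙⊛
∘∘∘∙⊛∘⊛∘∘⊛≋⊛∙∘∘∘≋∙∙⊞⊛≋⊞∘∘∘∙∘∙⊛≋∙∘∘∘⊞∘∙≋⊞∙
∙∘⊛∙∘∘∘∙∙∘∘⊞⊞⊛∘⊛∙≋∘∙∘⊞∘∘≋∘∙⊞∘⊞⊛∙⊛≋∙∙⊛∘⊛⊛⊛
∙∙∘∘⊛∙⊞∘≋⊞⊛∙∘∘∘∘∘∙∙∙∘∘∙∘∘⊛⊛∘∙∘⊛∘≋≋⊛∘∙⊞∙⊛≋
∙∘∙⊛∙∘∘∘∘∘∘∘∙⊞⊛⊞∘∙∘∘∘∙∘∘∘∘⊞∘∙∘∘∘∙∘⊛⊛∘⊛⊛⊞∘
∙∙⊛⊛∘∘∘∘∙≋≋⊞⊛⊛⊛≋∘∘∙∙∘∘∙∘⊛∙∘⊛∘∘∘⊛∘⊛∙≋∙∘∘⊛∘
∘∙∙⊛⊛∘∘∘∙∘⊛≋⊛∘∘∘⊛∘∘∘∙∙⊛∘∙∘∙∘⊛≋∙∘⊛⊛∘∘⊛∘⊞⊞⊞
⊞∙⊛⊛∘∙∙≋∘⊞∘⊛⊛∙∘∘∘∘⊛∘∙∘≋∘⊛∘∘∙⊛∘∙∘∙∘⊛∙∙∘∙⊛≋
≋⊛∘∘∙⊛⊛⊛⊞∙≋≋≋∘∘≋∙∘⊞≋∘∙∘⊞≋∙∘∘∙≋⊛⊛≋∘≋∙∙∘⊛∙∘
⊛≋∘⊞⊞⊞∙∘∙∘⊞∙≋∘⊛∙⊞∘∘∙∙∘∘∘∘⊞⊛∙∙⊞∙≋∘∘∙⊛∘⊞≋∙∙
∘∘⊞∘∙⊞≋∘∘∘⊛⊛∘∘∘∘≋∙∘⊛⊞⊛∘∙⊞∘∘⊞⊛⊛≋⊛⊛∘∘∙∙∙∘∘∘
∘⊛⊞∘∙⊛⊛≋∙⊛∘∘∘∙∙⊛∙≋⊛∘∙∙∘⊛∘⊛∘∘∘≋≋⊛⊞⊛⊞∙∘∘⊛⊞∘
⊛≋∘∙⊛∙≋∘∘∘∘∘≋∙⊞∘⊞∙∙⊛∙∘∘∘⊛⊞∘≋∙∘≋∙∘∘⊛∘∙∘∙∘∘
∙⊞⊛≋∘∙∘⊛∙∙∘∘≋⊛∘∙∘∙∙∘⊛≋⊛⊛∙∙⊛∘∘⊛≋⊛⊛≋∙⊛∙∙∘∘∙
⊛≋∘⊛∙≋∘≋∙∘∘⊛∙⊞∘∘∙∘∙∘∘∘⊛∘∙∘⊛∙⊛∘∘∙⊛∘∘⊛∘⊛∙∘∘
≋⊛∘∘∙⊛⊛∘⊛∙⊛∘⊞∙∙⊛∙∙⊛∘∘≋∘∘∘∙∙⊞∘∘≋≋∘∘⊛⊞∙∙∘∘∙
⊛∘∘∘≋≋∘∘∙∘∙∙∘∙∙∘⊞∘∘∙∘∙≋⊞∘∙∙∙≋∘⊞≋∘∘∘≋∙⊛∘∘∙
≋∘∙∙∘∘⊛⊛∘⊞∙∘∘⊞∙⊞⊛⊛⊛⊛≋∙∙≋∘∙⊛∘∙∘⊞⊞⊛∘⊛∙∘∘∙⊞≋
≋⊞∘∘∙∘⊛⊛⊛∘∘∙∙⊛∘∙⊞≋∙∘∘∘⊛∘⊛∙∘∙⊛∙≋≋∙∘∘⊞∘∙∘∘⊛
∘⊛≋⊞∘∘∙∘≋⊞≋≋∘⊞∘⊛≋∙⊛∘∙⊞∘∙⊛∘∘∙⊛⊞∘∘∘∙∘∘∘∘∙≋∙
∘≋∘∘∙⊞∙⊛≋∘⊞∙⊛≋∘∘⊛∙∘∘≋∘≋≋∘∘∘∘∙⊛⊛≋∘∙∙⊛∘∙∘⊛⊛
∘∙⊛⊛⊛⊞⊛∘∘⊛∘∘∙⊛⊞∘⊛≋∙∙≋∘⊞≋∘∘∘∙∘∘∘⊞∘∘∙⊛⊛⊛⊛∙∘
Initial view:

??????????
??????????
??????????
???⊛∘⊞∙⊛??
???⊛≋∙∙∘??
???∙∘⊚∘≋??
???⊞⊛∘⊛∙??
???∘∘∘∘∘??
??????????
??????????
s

??????????
??????????
???⊛∘⊞∙⊛??
???⊛≋∙∙∘??
???∙∘∘∘≋??
???⊞⊛⊚⊛∙??
???∘∘∘∘∘??
???∙⊞⊛⊞∘??
??????????
??????????

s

??????????
???⊛∘⊞∙⊛??
???⊛≋∙∙∘??
???∙∘∘∘≋??
???⊞⊛∘⊛∙??
???∘∘⊚∘∘??
???∙⊞⊛⊞∘??
???⊛⊛⊛≋∘??
??????????
??????????

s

???⊛∘⊞∙⊛??
???⊛≋∙∙∘??
???∙∘∘∘≋??
???⊞⊛∘⊛∙??
???∘∘∘∘∘??
???∙⊞⊚⊞∘??
???⊛⊛⊛≋∘??
???⊛∘∘∘⊛??
??????????
??????????

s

???⊛≋∙∙∘??
???∙∘∘∘≋??
???⊞⊛∘⊛∙??
???∘∘∘∘∘??
???∙⊞⊛⊞∘??
???⊛⊛⊚≋∘??
???⊛∘∘∘⊛??
???⊛∙∘∘∘??
??????????
??????????

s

???∙∘∘∘≋??
???⊞⊛∘⊛∙??
???∘∘∘∘∘??
???∙⊞⊛⊞∘??
???⊛⊛⊛≋∘??
???⊛∘⊚∘⊛??
???⊛∙∘∘∘??
???≋∘∘≋∙??
??????????
??????????

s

???⊞⊛∘⊛∙??
???∘∘∘∘∘??
???∙⊞⊛⊞∘??
???⊛⊛⊛≋∘??
???⊛∘∘∘⊛??
???⊛∙⊚∘∘??
???≋∘∘≋∙??
???≋∘⊛∙⊞??
??????????
??????????

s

???∘∘∘∘∘??
???∙⊞⊛⊞∘??
???⊛⊛⊛≋∘??
???⊛∘∘∘⊛??
???⊛∙∘∘∘??
???≋∘⊚≋∙??
???≋∘⊛∙⊞??
???∘∘∘∘≋??
??????????
??????????

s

???∙⊞⊛⊞∘??
???⊛⊛⊛≋∘??
???⊛∘∘∘⊛??
???⊛∙∘∘∘??
???≋∘∘≋∙??
???≋∘⊚∙⊞??
???∘∘∘∘≋??
???∘∙∙⊛∙??
??????????
??????????

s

???⊛⊛⊛≋∘??
???⊛∘∘∘⊛??
???⊛∙∘∘∘??
???≋∘∘≋∙??
???≋∘⊛∙⊞??
???∘∘⊚∘≋??
???∘∙∙⊛∙??
???≋∙⊞∘⊞??
??????????
??????????

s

???⊛∘∘∘⊛??
???⊛∙∘∘∘??
???≋∘∘≋∙??
???≋∘⊛∙⊞??
???∘∘∘∘≋??
???∘∙⊚⊛∙??
???≋∙⊞∘⊞??
???≋⊛∘∙∘??
??????????
??????????

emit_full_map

⊛∘⊞∙⊛
⊛≋∙∙∘
∙∘∘∘≋
⊞⊛∘⊛∙
∘∘∘∘∘
∙⊞⊛⊞∘
⊛⊛⊛≋∘
⊛∘∘∘⊛
⊛∙∘∘∘
≋∘∘≋∙
≋∘⊛∙⊞
∘∘∘∘≋
∘∙⊚⊛∙
≋∙⊞∘⊞
≋⊛∘∙∘

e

??⊛∘∘∘⊛???
??⊛∙∘∘∘???
??≋∘∘≋∙???
??≋∘⊛∙⊞∘??
??∘∘∘∘≋∙??
??∘∙∙⊚∙≋??
??≋∙⊞∘⊞∙??
??≋⊛∘∙∘∙??
??????????
??????????

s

??⊛∙∘∘∘???
??≋∘∘≋∙???
??≋∘⊛∙⊞∘??
??∘∘∘∘≋∙??
??∘∙∙⊛∙≋??
??≋∙⊞⊚⊞∙??
??≋⊛∘∙∘∙??
???⊞∘∘∙∘??
??????????
??????????

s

??≋∘∘≋∙???
??≋∘⊛∙⊞∘??
??∘∘∘∘≋∙??
??∘∙∙⊛∙≋??
??≋∙⊞∘⊞∙??
??≋⊛∘⊚∘∙??
???⊞∘∘∙∘??
???∙∙⊛∙∙??
??????????
??????????

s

??≋∘⊛∙⊞∘??
??∘∘∘∘≋∙??
??∘∙∙⊛∙≋??
??≋∙⊞∘⊞∙??
??≋⊛∘∙∘∙??
???⊞∘⊚∙∘??
???∙∙⊛∙∙??
???∙∙∘⊞∘??
??????????
??????????

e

?≋∘⊛∙⊞∘???
?∘∘∘∘≋∙???
?∘∙∙⊛∙≋???
?≋∙⊞∘⊞∙∙??
?≋⊛∘∙∘∙∙??
??⊞∘∘⊚∘∙??
??∙∙⊛∙∙⊛??
??∙∙∘⊞∘∘??
??????????
??????????

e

≋∘⊛∙⊞∘????
∘∘∘∘≋∙????
∘∙∙⊛∙≋????
≋∙⊞∘⊞∙∙⊛??
≋⊛∘∙∘∙∙∘??
?⊞∘∘∙⊚∙∘??
?∙∙⊛∙∙⊛∘??
?∙∙∘⊞∘∘∙??
??????????
??????????

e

∘⊛∙⊞∘?????
∘∘∘≋∙?????
∙∙⊛∙≋?????
∙⊞∘⊞∙∙⊛∙??
⊛∘∙∘∙∙∘⊛??
⊞∘∘∙∘⊚∘∘??
∙∙⊛∙∙⊛∘∘??
∙∙∘⊞∘∘∙∘??
??????????
??????????

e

⊛∙⊞∘??????
∘∘≋∙??????
∙⊛∙≋??????
⊞∘⊞∙∙⊛∙∘??
∘∙∘∙∙∘⊛≋??
∘∘∙∘∙⊚∘∘??
∙⊛∙∙⊛∘∘≋??
∙∘⊞∘∘∙∘∙??
??????????
??????????

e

∙⊞∘???????
∘≋∙???????
⊛∙≋???????
∘⊞∙∙⊛∙∘∘??
∙∘∙∙∘⊛≋⊛??
∘∙∘∙∘⊚∘⊛??
⊛∙∙⊛∘∘≋∘??
∘⊞∘∘∙∘∙≋??
??????????
??????????

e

⊞∘????????
≋∙????????
∙≋????????
⊞∙∙⊛∙∘∘∘??
∘∙∙∘⊛≋⊛⊛??
∙∘∙∘∘⊚⊛∘??
∙∙⊛∘∘≋∘∘??
⊞∘∘∙∘∙≋⊞??
??????????
??????????

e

∘?????????
∙?????????
≋?????????
∙∙⊛∙∘∘∘⊛??
∙∙∘⊛≋⊛⊛∙??
∘∙∘∘∘⊚∘∙??
∙⊛∘∘≋∘∘∘??
∘∘∙∘∙≋⊞∘??
??????????
??????????

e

??????????
??????????
??????????
∙⊛∙∘∘∘⊛⊞??
∙∘⊛≋⊛⊛∙∙??
∙∘∘∘⊛⊚∙∘??
⊛∘∘≋∘∘∘∙??
∘∙∘∙≋⊞∘∙??
??????????
??????????

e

??????????
??????????
??????????
⊛∙∘∘∘⊛⊞∘??
∘⊛≋⊛⊛∙∙⊛??
∘∘∘⊛∘⊚∘⊛??
∘∘≋∘∘∘∙∙??
∙∘∙≋⊞∘∙∙??
??????????
??????????

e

??????????
??????????
??????????
∙∘∘∘⊛⊞∘≋??
⊛≋⊛⊛∙∙⊛∘??
∘∘⊛∘∙⊚⊛∙??
∘≋∘∘∘∙∙⊞??
∘∙≋⊞∘∙∙∙??
??????????
??????????

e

??????????
??????????
??????????
∘∘∘⊛⊞∘≋∙??
≋⊛⊛∙∙⊛∘∘??
∘⊛∘∙∘⊚∙⊛??
≋∘∘∘∙∙⊞∘??
∙≋⊞∘∙∙∙≋??
??????????
??????????

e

??????????
??????????
??????????
∘∘⊛⊞∘≋∙∘??
⊛⊛∙∙⊛∘∘⊛??
⊛∘∙∘⊛⊚⊛∘??
∘∘∘∙∙⊞∘∘??
≋⊞∘∙∙∙≋∘??
??????????
??????????

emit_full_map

⊛∘⊞∙⊛?????????????
⊛≋∙∙∘?????????????
∙∘∘∘≋?????????????
⊞⊛∘⊛∙?????????????
∘∘∘∘∘?????????????
∙⊞⊛⊞∘?????????????
⊛⊛⊛≋∘?????????????
⊛∘∘∘⊛?????????????
⊛∙∘∘∘?????????????
≋∘∘≋∙?????????????
≋∘⊛∙⊞∘????????????
∘∘∘∘≋∙????????????
∘∙∙⊛∙≋????????????
≋∙⊞∘⊞∙∙⊛∙∘∘∘⊛⊞∘≋∙∘
≋⊛∘∙∘∙∙∘⊛≋⊛⊛∙∙⊛∘∘⊛
?⊞∘∘∙∘∙∘∘∘⊛∘∙∘⊛⊚⊛∘
?∙∙⊛∙∙⊛∘∘≋∘∘∘∙∙⊞∘∘
?∙∙∘⊞∘∘∙∘∙≋⊞∘∙∙∙≋∘

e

??????????
??????????
??????????
∘⊛⊞∘≋∙∘≋??
⊛∙∙⊛∘∘⊛≋??
∘∙∘⊛∙⊚∘∘??
∘∘∙∙⊞∘∘≋??
⊞∘∙∙∙≋∘⊞??
??????????
??????????

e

??????????
??????????
??????????
⊛⊞∘≋∙∘≋∙??
∙∙⊛∘∘⊛≋⊛??
∙∘⊛∙⊛⊚∘∙??
∘∙∙⊞∘∘≋≋??
∘∙∙∙≋∘⊞≋??
??????????
??????????

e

??????????
??????????
??????????
⊞∘≋∙∘≋∙∘??
∙⊛∘∘⊛≋⊛⊛??
∘⊛∙⊛∘⊚∙⊛??
∙∙⊞∘∘≋≋∘??
∙∙∙≋∘⊞≋∘??
??????????
??????????

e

??????????
??????????
??????????
∘≋∙∘≋∙∘∘??
⊛∘∘⊛≋⊛⊛≋??
⊛∙⊛∘∘⊚⊛∘??
∙⊞∘∘≋≋∘∘??
∙∙≋∘⊞≋∘∘??
??????????
??????????

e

??????????
??????????
??????????
≋∙∘≋∙∘∘⊛??
∘∘⊛≋⊛⊛≋∙??
∙⊛∘∘∙⊚∘∘??
⊞∘∘≋≋∘∘⊛??
∙≋∘⊞≋∘∘∘??
??????????
??????????

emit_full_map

⊛∘⊞∙⊛??????????????????
⊛≋∙∙∘??????????????????
∙∘∘∘≋??????????????????
⊞⊛∘⊛∙??????????????????
∘∘∘∘∘??????????????????
∙⊞⊛⊞∘??????????????????
⊛⊛⊛≋∘??????????????????
⊛∘∘∘⊛??????????????????
⊛∙∘∘∘??????????????????
≋∘∘≋∙??????????????????
≋∘⊛∙⊞∘?????????????????
∘∘∘∘≋∙?????????????????
∘∙∙⊛∙≋?????????????????
≋∙⊞∘⊞∙∙⊛∙∘∘∘⊛⊞∘≋∙∘≋∙∘∘⊛
≋⊛∘∙∘∙∙∘⊛≋⊛⊛∙∙⊛∘∘⊛≋⊛⊛≋∙
?⊞∘∘∙∘∙∘∘∘⊛∘∙∘⊛∙⊛∘∘∙⊚∘∘
?∙∙⊛∙∙⊛∘∘≋∘∘∘∙∙⊞∘∘≋≋∘∘⊛
?∙∙∘⊞∘∘∙∘∙≋⊞∘∙∙∙≋∘⊞≋∘∘∘


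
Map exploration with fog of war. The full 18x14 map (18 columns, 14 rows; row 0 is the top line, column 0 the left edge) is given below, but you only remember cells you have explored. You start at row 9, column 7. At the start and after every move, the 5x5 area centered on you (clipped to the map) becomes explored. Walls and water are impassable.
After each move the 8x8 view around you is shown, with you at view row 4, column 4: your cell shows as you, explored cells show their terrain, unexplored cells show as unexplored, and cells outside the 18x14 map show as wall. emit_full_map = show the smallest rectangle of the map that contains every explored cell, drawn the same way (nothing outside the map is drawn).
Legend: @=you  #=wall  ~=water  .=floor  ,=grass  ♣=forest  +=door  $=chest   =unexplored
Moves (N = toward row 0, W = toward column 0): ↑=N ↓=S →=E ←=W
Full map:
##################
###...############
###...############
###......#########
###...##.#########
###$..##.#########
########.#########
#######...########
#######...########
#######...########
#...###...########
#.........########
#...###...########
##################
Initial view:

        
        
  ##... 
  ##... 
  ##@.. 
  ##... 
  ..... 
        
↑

        
        
  ###.# 
  ##... 
  ##@.. 
  ##... 
  ##... 
  ..... 

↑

        
        
  .##.# 
  ###.# 
  ##@.. 
  ##... 
  ##... 
  ##... 

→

        
        
 .##.## 
 ###.## 
 ##.@.# 
 ##...# 
 ##...# 
 ##...  

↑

        
        
  ##.## 
 .##.## 
 ###@## 
 ##...# 
 ##...# 
 ##...# 

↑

        
        
  ...## 
  ##.## 
 .##@## 
 ###.## 
 ##...# 
 ##...# 

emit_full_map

 ...##
 ##.##
.##@##
###.##
##...#
##...#
##...#
##... 
..... 

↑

        
        
  ##### 
  ...## 
  ##@## 
 .##.## 
 ###.## 
 ##...# 

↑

########
        
  ##### 
  ##### 
  ..@## 
  ##.## 
 .##.## 
 ###.## 

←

########
        
  .#####
  .#####
  ..@.##
  .##.##
  .##.##
  ###.##

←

########
        
  ..####
  ..####
  ..@..#
  ..##.#
  ..##.#
   ###.#

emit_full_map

..#####
..#####
..@..##
..##.##
..##.##
 ###.##
 ##...#
 ##...#
 ##...#
 ##... 
 ..... 

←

########
        
  ...###
  ...###
  ..@...
  ...##.
  $..##.
    ###.

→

########
        
 ...####
 ...####
 ...@..#
 ...##.#
 $..##.#
   ###.#

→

########
        
...#####
...#####
....@.##
...##.##
$..##.##
  ###.##

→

########
        
..##### 
..##### 
....@## 
..##.## 
..##.## 
 ###.## 

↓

        
..##### 
..##### 
.....## 
..##@## 
..##.## 
 ###.## 
 ##...# 

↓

..##### 
..##### 
.....## 
..##.## 
..##@## 
 ###.## 
 ##...# 
 ##...# 

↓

..##### 
.....## 
..##.## 
..##.## 
 ###@## 
 ##...# 
 ##...# 
 ##...# 

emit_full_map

...#####
...#####
......##
...##.##
$..##.##
  ###@##
  ##...#
  ##...#
  ##...#
  ##... 
  ..... 


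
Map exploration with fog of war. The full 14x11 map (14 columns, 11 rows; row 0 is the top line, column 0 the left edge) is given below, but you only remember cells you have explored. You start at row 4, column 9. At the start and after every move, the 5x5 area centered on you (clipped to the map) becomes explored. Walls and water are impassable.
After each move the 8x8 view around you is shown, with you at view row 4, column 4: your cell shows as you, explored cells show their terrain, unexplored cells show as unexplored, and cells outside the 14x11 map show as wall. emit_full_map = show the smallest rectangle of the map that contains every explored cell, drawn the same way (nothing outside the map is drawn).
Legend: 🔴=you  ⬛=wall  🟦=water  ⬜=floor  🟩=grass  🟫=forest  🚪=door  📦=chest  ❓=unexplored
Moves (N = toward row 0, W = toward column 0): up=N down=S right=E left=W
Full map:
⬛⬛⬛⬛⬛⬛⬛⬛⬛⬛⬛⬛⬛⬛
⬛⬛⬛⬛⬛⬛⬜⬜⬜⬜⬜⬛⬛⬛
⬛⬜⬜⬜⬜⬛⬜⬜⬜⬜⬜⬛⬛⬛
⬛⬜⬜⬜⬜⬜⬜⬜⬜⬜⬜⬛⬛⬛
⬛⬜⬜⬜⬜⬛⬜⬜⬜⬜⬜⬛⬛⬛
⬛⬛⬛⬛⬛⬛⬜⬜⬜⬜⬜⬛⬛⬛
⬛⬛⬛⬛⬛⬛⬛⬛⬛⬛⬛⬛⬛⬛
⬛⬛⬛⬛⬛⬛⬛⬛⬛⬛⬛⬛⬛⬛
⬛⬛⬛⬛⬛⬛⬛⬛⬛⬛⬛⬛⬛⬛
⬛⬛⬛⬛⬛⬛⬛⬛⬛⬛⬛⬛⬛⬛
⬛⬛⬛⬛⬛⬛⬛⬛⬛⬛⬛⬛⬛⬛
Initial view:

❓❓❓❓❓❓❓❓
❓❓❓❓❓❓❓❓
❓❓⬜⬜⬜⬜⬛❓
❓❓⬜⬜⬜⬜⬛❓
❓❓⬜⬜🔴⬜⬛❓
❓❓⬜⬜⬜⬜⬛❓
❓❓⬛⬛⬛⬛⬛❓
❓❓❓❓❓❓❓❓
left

❓❓❓❓❓❓❓❓
❓❓❓❓❓❓❓❓
❓❓⬜⬜⬜⬜⬜⬛
❓❓⬜⬜⬜⬜⬜⬛
❓❓⬜⬜🔴⬜⬜⬛
❓❓⬜⬜⬜⬜⬜⬛
❓❓⬛⬛⬛⬛⬛⬛
❓❓❓❓❓❓❓❓

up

⬛⬛⬛⬛⬛⬛⬛⬛
❓❓❓❓❓❓❓❓
❓❓⬜⬜⬜⬜⬜❓
❓❓⬜⬜⬜⬜⬜⬛
❓❓⬜⬜🔴⬜⬜⬛
❓❓⬜⬜⬜⬜⬜⬛
❓❓⬜⬜⬜⬜⬜⬛
❓❓⬛⬛⬛⬛⬛⬛

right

⬛⬛⬛⬛⬛⬛⬛⬛
❓❓❓❓❓❓❓❓
❓⬜⬜⬜⬜⬜⬛❓
❓⬜⬜⬜⬜⬜⬛❓
❓⬜⬜⬜🔴⬜⬛❓
❓⬜⬜⬜⬜⬜⬛❓
❓⬜⬜⬜⬜⬜⬛❓
❓⬛⬛⬛⬛⬛⬛❓

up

⬛⬛⬛⬛⬛⬛⬛⬛
⬛⬛⬛⬛⬛⬛⬛⬛
❓❓⬛⬛⬛⬛⬛❓
❓⬜⬜⬜⬜⬜⬛❓
❓⬜⬜⬜🔴⬜⬛❓
❓⬜⬜⬜⬜⬜⬛❓
❓⬜⬜⬜⬜⬜⬛❓
❓⬜⬜⬜⬜⬜⬛❓

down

⬛⬛⬛⬛⬛⬛⬛⬛
❓❓⬛⬛⬛⬛⬛❓
❓⬜⬜⬜⬜⬜⬛❓
❓⬜⬜⬜⬜⬜⬛❓
❓⬜⬜⬜🔴⬜⬛❓
❓⬜⬜⬜⬜⬜⬛❓
❓⬜⬜⬜⬜⬜⬛❓
❓⬛⬛⬛⬛⬛⬛❓

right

⬛⬛⬛⬛⬛⬛⬛⬛
❓⬛⬛⬛⬛⬛❓❓
⬜⬜⬜⬜⬜⬛⬛❓
⬜⬜⬜⬜⬜⬛⬛❓
⬜⬜⬜⬜🔴⬛⬛❓
⬜⬜⬜⬜⬜⬛⬛❓
⬜⬜⬜⬜⬜⬛⬛❓
⬛⬛⬛⬛⬛⬛❓❓

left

⬛⬛⬛⬛⬛⬛⬛⬛
❓❓⬛⬛⬛⬛⬛❓
❓⬜⬜⬜⬜⬜⬛⬛
❓⬜⬜⬜⬜⬜⬛⬛
❓⬜⬜⬜🔴⬜⬛⬛
❓⬜⬜⬜⬜⬜⬛⬛
❓⬜⬜⬜⬜⬜⬛⬛
❓⬛⬛⬛⬛⬛⬛❓

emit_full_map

❓⬛⬛⬛⬛⬛❓
⬜⬜⬜⬜⬜⬛⬛
⬜⬜⬜⬜⬜⬛⬛
⬜⬜⬜🔴⬜⬛⬛
⬜⬜⬜⬜⬜⬛⬛
⬜⬜⬜⬜⬜⬛⬛
⬛⬛⬛⬛⬛⬛❓

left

⬛⬛⬛⬛⬛⬛⬛⬛
❓❓❓⬛⬛⬛⬛⬛
❓❓⬜⬜⬜⬜⬜⬛
❓❓⬜⬜⬜⬜⬜⬛
❓❓⬜⬜🔴⬜⬜⬛
❓❓⬜⬜⬜⬜⬜⬛
❓❓⬜⬜⬜⬜⬜⬛
❓❓⬛⬛⬛⬛⬛⬛

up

⬛⬛⬛⬛⬛⬛⬛⬛
⬛⬛⬛⬛⬛⬛⬛⬛
❓❓⬛⬛⬛⬛⬛⬛
❓❓⬜⬜⬜⬜⬜⬛
❓❓⬜⬜🔴⬜⬜⬛
❓❓⬜⬜⬜⬜⬜⬛
❓❓⬜⬜⬜⬜⬜⬛
❓❓⬜⬜⬜⬜⬜⬛

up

⬛⬛⬛⬛⬛⬛⬛⬛
⬛⬛⬛⬛⬛⬛⬛⬛
⬛⬛⬛⬛⬛⬛⬛⬛
❓❓⬛⬛⬛⬛⬛⬛
❓❓⬜⬜🔴⬜⬜⬛
❓❓⬜⬜⬜⬜⬜⬛
❓❓⬜⬜⬜⬜⬜⬛
❓❓⬜⬜⬜⬜⬜⬛

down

⬛⬛⬛⬛⬛⬛⬛⬛
⬛⬛⬛⬛⬛⬛⬛⬛
❓❓⬛⬛⬛⬛⬛⬛
❓❓⬜⬜⬜⬜⬜⬛
❓❓⬜⬜🔴⬜⬜⬛
❓❓⬜⬜⬜⬜⬜⬛
❓❓⬜⬜⬜⬜⬜⬛
❓❓⬜⬜⬜⬜⬜⬛

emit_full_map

⬛⬛⬛⬛⬛⬛❓
⬜⬜⬜⬜⬜⬛⬛
⬜⬜🔴⬜⬜⬛⬛
⬜⬜⬜⬜⬜⬛⬛
⬜⬜⬜⬜⬜⬛⬛
⬜⬜⬜⬜⬜⬛⬛
⬛⬛⬛⬛⬛⬛❓

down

⬛⬛⬛⬛⬛⬛⬛⬛
❓❓⬛⬛⬛⬛⬛⬛
❓❓⬜⬜⬜⬜⬜⬛
❓❓⬜⬜⬜⬜⬜⬛
❓❓⬜⬜🔴⬜⬜⬛
❓❓⬜⬜⬜⬜⬜⬛
❓❓⬜⬜⬜⬜⬜⬛
❓❓⬛⬛⬛⬛⬛⬛

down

❓❓⬛⬛⬛⬛⬛⬛
❓❓⬜⬜⬜⬜⬜⬛
❓❓⬜⬜⬜⬜⬜⬛
❓❓⬜⬜⬜⬜⬜⬛
❓❓⬜⬜🔴⬜⬜⬛
❓❓⬜⬜⬜⬜⬜⬛
❓❓⬛⬛⬛⬛⬛⬛
❓❓❓❓❓❓❓❓

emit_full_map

⬛⬛⬛⬛⬛⬛❓
⬜⬜⬜⬜⬜⬛⬛
⬜⬜⬜⬜⬜⬛⬛
⬜⬜⬜⬜⬜⬛⬛
⬜⬜🔴⬜⬜⬛⬛
⬜⬜⬜⬜⬜⬛⬛
⬛⬛⬛⬛⬛⬛❓
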